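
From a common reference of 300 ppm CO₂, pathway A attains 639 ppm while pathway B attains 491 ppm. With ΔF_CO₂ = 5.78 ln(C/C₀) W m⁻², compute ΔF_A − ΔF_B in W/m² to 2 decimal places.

ΔF_A = 5.78 ln(639/300) = 5.78 × 0.75612 = 4.3704 W/m².
ΔF_B = 5.78 ln(491/300) = 5.78 × 0.49266 = 2.8476 W/m².
Difference: 4.3704 − 2.8476 = 1.5228 W/m².

ΔF_A − ΔF_B = 1.52 W/m²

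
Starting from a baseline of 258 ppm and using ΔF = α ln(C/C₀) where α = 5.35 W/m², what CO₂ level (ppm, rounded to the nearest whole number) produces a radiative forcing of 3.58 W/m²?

C ≈ 504 ppm

Set 5.35 ln(C/258) = 3.58, so ln(C/258) = 3.58/5.35 = 0.66916.
Then C/258 = e^0.66916 = 1.95260, giving C = 258 × 1.95260 = 503.77 ppm.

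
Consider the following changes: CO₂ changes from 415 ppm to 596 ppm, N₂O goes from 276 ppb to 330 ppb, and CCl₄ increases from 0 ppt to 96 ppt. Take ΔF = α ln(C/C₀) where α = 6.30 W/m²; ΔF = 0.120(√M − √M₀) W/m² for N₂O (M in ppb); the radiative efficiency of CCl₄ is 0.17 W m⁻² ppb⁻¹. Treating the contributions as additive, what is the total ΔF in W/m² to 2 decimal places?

ΔF = 2.48 W/m²

CO₂: 6.30 × ln(596/415) = 6.30 × ln(1.43614) = 6.30 × 0.36196 = 2.2803 W/m².
N₂O: 0.120 × (√330 − √276) = 0.120 × (18.1659 − 16.6132) = 0.120 × 1.5527 = 0.1863 W/m².
CCl₄: Δ = 96 − 0 = 96 ppt = 0.096 ppb; ΔF = 0.17 × 0.096 = 0.0163 W/m².
Total ΔF = 2.2803 + 0.1863 + 0.0163 = 2.4829 W/m².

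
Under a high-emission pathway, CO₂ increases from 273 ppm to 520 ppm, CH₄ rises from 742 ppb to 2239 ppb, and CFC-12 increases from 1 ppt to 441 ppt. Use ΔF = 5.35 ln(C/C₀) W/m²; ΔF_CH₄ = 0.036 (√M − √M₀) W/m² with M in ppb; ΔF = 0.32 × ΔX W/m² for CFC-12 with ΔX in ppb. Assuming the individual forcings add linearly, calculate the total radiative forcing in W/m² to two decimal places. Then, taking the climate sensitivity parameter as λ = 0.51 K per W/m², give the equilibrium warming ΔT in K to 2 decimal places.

CO₂: 5.35 × ln(520/273) = 5.35 × ln(1.90476) = 5.35 × 0.64436 = 3.4473 W/m².
CH₄: 0.036 × (√2239 − √742) = 0.036 × (47.3181 − 27.2397) = 0.036 × 20.0784 = 0.7228 W/m².
CFC-12: Δ = 441 − 1 = 440 ppt = 0.440 ppb; ΔF = 0.32 × 0.440 = 0.1408 W/m².
Total ΔF = 3.4473 + 0.7228 + 0.1408 = 4.3109 W/m².
ΔT = λ ΔF = 0.51 × 4.31 = 2.1981 K.

ΔF = 4.31 W/m²; ΔT = 2.20 K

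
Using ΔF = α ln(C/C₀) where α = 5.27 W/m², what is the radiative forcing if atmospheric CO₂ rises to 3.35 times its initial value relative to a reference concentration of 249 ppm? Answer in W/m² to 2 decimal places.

ΔF = 5.27 × ln(3.35) = 5.27 × 1.20896 = 6.3712 W/m².

ΔF = 6.37 W/m²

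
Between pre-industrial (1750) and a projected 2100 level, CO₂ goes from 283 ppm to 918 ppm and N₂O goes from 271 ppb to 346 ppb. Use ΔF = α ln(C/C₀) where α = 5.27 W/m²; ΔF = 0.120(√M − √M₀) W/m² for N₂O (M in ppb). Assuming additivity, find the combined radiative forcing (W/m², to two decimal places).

ΔF = 6.46 W/m²

CO₂: 5.27 × ln(918/283) = 5.27 × ln(3.24382) = 5.27 × 1.17675 = 6.2015 W/m².
N₂O: 0.120 × (√346 − √271) = 0.120 × (18.6011 − 16.4621) = 0.120 × 2.1390 = 0.2567 W/m².
Total ΔF = 6.2015 + 0.2567 = 6.4582 W/m².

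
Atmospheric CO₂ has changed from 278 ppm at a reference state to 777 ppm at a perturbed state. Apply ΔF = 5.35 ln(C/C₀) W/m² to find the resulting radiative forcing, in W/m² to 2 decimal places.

CO₂: 5.35 × ln(777/278) = 5.35 × ln(2.79496) = 5.35 × 1.02782 = 5.4988 W/m².

ΔF = 5.50 W/m²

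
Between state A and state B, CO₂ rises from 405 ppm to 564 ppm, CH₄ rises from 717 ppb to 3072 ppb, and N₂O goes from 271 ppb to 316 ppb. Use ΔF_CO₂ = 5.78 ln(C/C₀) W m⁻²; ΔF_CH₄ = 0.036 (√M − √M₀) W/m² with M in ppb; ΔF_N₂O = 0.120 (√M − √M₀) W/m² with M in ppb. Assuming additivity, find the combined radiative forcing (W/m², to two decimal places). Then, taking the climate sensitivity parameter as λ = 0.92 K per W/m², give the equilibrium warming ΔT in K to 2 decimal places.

ΔF = 3.10 W/m²; ΔT = 2.85 K

CO₂: 5.78 × ln(564/405) = 5.78 × ln(1.39259) = 5.78 × 0.33117 = 1.9142 W/m².
CH₄: 0.036 × (√3072 − √717) = 0.036 × (55.4256 − 26.7769) = 0.036 × 28.6487 = 1.0314 W/m².
N₂O: 0.120 × (√316 − √271) = 0.120 × (17.7764 − 16.4621) = 0.120 × 1.3143 = 0.1577 W/m².
Total ΔF = 1.9142 + 1.0314 + 0.1577 = 3.1033 W/m².
ΔT = λ ΔF = 0.92 × 3.10 = 2.8520 K.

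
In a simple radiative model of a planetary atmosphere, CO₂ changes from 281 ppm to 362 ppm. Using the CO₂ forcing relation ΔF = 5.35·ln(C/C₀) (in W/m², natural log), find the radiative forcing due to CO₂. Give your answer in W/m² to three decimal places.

CO₂: 5.35 × ln(362/281) = 5.35 × ln(1.28826) = 5.35 × 0.25329 = 1.3551 W/m².

ΔF = 1.355 W/m²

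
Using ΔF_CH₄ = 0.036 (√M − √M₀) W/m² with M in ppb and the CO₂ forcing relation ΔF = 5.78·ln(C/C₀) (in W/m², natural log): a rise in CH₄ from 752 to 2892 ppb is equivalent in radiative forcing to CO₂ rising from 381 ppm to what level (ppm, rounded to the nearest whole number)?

CH₄ forcing: 0.036 × (√2892 − √752) = 0.036 × (53.7773 − 27.4226) = 0.036 × 26.3547 = 0.94877 W/m².
Set 5.78 ln(C/381) = 0.94877: ln(C/381) = 0.94877/5.78 = 0.16415, so C = 381 × e^0.16415 = 381 × 1.17839 = 448.97 ppm.

C ≈ 449 ppm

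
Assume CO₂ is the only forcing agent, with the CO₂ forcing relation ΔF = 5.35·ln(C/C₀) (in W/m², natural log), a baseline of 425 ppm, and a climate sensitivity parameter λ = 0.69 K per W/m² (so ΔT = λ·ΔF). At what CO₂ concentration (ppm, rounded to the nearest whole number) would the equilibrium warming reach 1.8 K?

C ≈ 692 ppm

Required forcing: ΔF = ΔT/λ = 1.8/0.69 = 2.6087 W/m².
Then ln(C/425) = ΔF/5.35 = 2.6087/5.35 = 0.48761.
So C = 425 × e^0.48761 = 425 × 1.62842 = 692.08 ppm.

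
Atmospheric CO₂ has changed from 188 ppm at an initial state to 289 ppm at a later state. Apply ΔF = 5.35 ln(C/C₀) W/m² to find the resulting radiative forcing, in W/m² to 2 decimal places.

ΔF = 2.30 W/m²

CO₂ absorption bands are partially saturated, so forcing scales with the logarithm of the concentration ratio.
CO₂: 5.35 × ln(289/188) = 5.35 × ln(1.53723) = 5.35 × 0.42998 = 2.3004 W/m².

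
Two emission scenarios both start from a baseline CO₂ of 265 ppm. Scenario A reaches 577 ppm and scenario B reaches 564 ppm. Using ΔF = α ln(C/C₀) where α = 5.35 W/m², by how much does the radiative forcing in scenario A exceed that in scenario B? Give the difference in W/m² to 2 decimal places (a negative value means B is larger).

ΔF_A − ΔF_B = 0.12 W/m²

ΔF_A = 5.35 ln(577/265) = 5.35 × 0.77811 = 4.1629 W/m².
ΔF_B = 5.35 ln(564/265) = 5.35 × 0.75532 = 4.0410 W/m².
Difference: 4.1629 − 4.0410 = 0.1219 W/m².
(Equivalently, ΔF_A − ΔF_B = 5.35 ln(577/564) = 5.35 × 0.02279 = 0.1219 W/m².)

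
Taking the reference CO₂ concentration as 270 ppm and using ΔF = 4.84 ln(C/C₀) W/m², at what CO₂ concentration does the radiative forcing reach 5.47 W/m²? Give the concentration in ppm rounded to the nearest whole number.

Set 4.84 ln(C/270) = 5.47, so ln(C/270) = 5.47/4.84 = 1.13017.
Then C/270 = e^1.13017 = 3.09618, giving C = 270 × 3.09618 = 835.97 ppm.

C ≈ 836 ppm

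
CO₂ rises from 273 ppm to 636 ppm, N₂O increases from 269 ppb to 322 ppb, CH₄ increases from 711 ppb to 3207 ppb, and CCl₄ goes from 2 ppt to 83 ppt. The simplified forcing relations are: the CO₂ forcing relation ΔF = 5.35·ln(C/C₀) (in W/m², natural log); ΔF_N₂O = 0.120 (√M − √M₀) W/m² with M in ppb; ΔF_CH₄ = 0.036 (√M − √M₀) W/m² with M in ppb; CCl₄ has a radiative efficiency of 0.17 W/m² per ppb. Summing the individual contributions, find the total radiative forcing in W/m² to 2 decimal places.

ΔF = 5.80 W/m²

CO₂: 5.35 × ln(636/273) = 5.35 × ln(2.32967) = 5.35 × 0.84573 = 4.5247 W/m².
N₂O: 0.120 × (√322 − √269) = 0.120 × (17.9444 − 16.4012) = 0.120 × 1.5432 = 0.1852 W/m².
CH₄: 0.036 × (√3207 − √711) = 0.036 × (56.6304 − 26.6646) = 0.036 × 29.9658 = 1.0788 W/m².
CCl₄: Δ = 83 − 2 = 81 ppt = 0.081 ppb; ΔF = 0.17 × 0.081 = 0.0138 W/m².
Total ΔF = 4.5247 + 0.1852 + 1.0788 + 0.0138 = 5.8025 W/m².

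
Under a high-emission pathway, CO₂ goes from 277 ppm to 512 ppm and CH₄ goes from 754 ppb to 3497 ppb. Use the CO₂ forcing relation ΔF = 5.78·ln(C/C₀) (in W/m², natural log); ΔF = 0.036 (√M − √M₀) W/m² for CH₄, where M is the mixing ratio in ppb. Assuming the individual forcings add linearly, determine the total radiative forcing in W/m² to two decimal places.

ΔF = 4.69 W/m²

CO₂: 5.78 × ln(512/277) = 5.78 × ln(1.84838) = 5.78 × 0.61431 = 3.5507 W/m².
CH₄: 0.036 × (√3497 − √754) = 0.036 × (59.1354 − 27.4591) = 0.036 × 31.6763 = 1.1403 W/m².
Total ΔF = 3.5507 + 1.1403 = 4.6910 W/m².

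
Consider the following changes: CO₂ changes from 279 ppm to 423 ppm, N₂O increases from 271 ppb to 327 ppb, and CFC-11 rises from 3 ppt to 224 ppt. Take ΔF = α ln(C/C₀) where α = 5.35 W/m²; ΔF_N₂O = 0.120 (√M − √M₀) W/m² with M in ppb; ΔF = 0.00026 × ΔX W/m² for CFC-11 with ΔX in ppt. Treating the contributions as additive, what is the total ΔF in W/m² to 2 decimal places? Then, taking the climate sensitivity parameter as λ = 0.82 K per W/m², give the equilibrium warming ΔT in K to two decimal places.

ΔF = 2.48 W/m²; ΔT = 2.03 K

CO₂: 5.35 × ln(423/279) = 5.35 × ln(1.51613) = 5.35 × 0.41616 = 2.2265 W/m².
N₂O: 0.120 × (√327 − √271) = 0.120 × (18.0831 − 16.4621) = 0.120 × 1.6210 = 0.1945 W/m².
CFC-11: ΔF = 0.00026 × (224 − 3) = 0.00026 × 221 = 0.0575 W/m².
Total ΔF = 2.2265 + 0.1945 + 0.0575 = 2.4785 W/m².
ΔT = λ ΔF = 0.82 × 2.48 = 2.0336 K.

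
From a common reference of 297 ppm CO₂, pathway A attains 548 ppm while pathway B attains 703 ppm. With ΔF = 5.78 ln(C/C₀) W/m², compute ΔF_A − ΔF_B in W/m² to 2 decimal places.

ΔF_A − ΔF_B = -1.44 W/m²

ΔF_A = 5.78 ln(548/297) = 5.78 × 0.61254 = 3.5405 W/m².
ΔF_B = 5.78 ln(703/297) = 5.78 × 0.86162 = 4.9802 W/m².
Difference: 3.5405 − 4.9802 = -1.4397 W/m².
(Equivalently, ΔF_A − ΔF_B = 5.78 ln(548/703) = 5.78 × -0.24908 = -1.4397 W/m².)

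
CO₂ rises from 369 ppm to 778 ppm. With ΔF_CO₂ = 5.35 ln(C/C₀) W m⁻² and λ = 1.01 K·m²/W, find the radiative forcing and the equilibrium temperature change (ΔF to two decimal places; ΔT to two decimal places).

CO₂: 5.35 × ln(778/369) = 5.35 × ln(2.10840) = 5.35 × 0.74593 = 3.9907 W/m².
ΔT = λ ΔF = 1.01 × 3.99 = 4.0299 K.

ΔF = 3.99 W/m²; ΔT = 4.03 K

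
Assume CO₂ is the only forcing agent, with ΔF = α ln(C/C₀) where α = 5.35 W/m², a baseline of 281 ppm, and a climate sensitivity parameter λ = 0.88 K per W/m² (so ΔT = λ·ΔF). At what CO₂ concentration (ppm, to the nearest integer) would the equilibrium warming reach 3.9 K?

C ≈ 643 ppm

Required forcing: ΔF = ΔT/λ = 3.9/0.88 = 4.4318 W/m².
Then ln(C/281) = ΔF/5.35 = 4.4318/5.35 = 0.82837.
So C = 281 × e^0.82837 = 281 × 2.28958 = 643.37 ppm.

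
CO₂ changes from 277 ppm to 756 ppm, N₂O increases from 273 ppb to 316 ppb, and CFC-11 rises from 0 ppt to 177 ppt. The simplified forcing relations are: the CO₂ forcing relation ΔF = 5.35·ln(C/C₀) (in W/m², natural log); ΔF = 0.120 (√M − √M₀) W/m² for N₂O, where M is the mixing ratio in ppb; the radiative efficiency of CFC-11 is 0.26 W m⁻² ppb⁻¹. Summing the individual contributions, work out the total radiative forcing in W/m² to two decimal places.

CO₂: 5.35 × ln(756/277) = 5.35 × ln(2.72924) = 5.35 × 1.00402 = 5.3715 W/m².
N₂O: 0.120 × (√316 − √273) = 0.120 × (17.7764 − 16.5227) = 0.120 × 1.2537 = 0.1504 W/m².
CFC-11: Δ = 177 − 0 = 177 ppt = 0.177 ppb; ΔF = 0.26 × 0.177 = 0.0460 W/m².
Total ΔF = 5.3715 + 0.1504 + 0.0460 = 5.5679 W/m².

ΔF = 5.57 W/m²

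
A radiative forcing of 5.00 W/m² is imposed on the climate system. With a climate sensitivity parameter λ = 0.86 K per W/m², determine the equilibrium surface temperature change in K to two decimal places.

ΔT = 4.30 K

ΔT = λ ΔF = 0.86 × 5.00 = 4.3000 K.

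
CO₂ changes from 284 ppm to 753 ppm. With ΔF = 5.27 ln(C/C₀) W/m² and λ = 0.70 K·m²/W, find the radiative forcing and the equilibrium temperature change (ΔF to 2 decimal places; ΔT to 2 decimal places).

ΔF = 5.14 W/m²; ΔT = 3.60 K

CO₂: 5.27 × ln(753/284) = 5.27 × ln(2.65141) = 5.27 × 0.97509 = 5.1387 W/m².
ΔT = λ ΔF = 0.70 × 5.14 = 3.5980 K.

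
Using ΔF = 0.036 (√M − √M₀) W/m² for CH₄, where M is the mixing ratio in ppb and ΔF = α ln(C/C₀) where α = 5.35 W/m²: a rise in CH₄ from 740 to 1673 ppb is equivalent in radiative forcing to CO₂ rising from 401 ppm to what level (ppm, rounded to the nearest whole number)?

CH₄ forcing: 0.036 × (√1673 − √740) = 0.036 × (40.9023 − 27.2029) = 0.036 × 13.6994 = 0.49318 W/m².
Set 5.35 ln(C/401) = 0.49318: ln(C/401) = 0.49318/5.35 = 0.09218, so C = 401 × e^0.09218 = 401 × 1.09656 = 439.72 ppm.

C ≈ 440 ppm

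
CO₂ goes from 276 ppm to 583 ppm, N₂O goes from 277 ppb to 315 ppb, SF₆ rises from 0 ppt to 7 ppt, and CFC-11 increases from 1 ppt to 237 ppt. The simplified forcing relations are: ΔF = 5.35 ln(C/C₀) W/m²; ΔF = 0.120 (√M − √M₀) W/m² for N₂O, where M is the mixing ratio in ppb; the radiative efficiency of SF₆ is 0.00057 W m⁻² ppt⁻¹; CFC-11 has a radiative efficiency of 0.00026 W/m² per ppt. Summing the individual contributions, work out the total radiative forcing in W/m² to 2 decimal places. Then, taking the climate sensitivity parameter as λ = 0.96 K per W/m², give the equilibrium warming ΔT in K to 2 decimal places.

CO₂: 5.35 × ln(583/276) = 5.35 × ln(2.11232) = 5.35 × 0.74779 = 4.0007 W/m².
N₂O: 0.120 × (√315 − √277) = 0.120 × (17.7482 − 16.6433) = 0.120 × 1.1049 = 0.1326 W/m².
SF₆: ΔF = 0.00057 × (7 − 0) = 0.00057 × 7 = 0.0040 W/m².
CFC-11: ΔF = 0.00026 × (237 − 1) = 0.00026 × 236 = 0.0614 W/m².
Total ΔF = 4.0007 + 0.1326 + 0.0040 + 0.0614 = 4.1987 W/m².
ΔT = λ ΔF = 0.96 × 4.20 = 4.0320 K.

ΔF = 4.20 W/m²; ΔT = 4.03 K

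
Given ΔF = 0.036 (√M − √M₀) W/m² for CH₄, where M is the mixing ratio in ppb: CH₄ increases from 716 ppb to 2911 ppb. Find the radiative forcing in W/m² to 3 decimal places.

ΔF = 0.979 W/m²

CH₄: 0.036 × (√2911 − √716) = 0.036 × (53.9537 − 26.7582) = 0.036 × 27.1955 = 0.9790 W/m².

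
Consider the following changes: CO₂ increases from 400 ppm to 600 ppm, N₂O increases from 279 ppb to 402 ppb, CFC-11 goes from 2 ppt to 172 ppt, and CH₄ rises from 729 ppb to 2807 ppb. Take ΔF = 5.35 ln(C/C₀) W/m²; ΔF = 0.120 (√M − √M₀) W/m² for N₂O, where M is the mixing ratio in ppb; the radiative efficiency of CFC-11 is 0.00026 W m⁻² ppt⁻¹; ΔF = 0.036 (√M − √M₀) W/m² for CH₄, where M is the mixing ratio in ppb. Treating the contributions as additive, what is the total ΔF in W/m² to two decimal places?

CO₂: 5.35 × ln(600/400) = 5.35 × ln(1.50000) = 5.35 × 0.40547 = 2.1693 W/m².
N₂O: 0.120 × (√402 − √279) = 0.120 × (20.0499 − 16.7033) = 0.120 × 3.3466 = 0.4016 W/m².
CFC-11: ΔF = 0.00026 × (172 − 2) = 0.00026 × 170 = 0.0442 W/m².
CH₄: 0.036 × (√2807 − √729) = 0.036 × (52.9811 − 27.0000) = 0.036 × 25.9811 = 0.9353 W/m².
Total ΔF = 2.1693 + 0.4016 + 0.0442 + 0.9353 = 3.5504 W/m².

ΔF = 3.55 W/m²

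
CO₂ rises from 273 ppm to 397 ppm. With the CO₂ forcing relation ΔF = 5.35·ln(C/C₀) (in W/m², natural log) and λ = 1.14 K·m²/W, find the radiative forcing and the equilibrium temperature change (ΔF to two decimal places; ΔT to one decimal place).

CO₂: 5.35 × ln(397/273) = 5.35 × ln(1.45421) = 5.35 × 0.37446 = 2.0034 W/m².
ΔT = λ ΔF = 1.14 × 2.00 = 2.2800 K.

ΔF = 2.00 W/m²; ΔT = 2.3 K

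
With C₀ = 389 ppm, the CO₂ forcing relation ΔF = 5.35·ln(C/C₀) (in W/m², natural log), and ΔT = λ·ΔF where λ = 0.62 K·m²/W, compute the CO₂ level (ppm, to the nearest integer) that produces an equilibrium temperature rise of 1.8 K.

C ≈ 669 ppm

Required forcing: ΔF = ΔT/λ = 1.8/0.62 = 2.9032 W/m².
Then ln(C/389) = ΔF/5.35 = 2.9032/5.35 = 0.54265.
So C = 389 × e^0.54265 = 389 × 1.72056 = 669.30 ppm.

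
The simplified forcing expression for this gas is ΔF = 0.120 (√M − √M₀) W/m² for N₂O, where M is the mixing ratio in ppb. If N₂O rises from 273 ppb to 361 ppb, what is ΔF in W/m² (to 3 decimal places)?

ΔF = 0.297 W/m²

N₂O: 0.120 × (√361 − √273) = 0.120 × (19.0000 − 16.5227) = 0.120 × 2.4773 = 0.2973 W/m².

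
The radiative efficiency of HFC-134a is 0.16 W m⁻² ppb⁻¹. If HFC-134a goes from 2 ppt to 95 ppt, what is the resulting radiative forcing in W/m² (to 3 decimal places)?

HFC-134a: Δ = 95 − 2 = 93 ppt = 0.093 ppb; ΔF = 0.16 × 0.093 = 0.0149 W/m².

ΔF = 0.015 W/m²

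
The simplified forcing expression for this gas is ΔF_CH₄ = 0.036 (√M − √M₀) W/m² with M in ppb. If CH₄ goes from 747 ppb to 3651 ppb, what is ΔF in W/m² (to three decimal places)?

ΔF = 1.191 W/m²

CH₄: 0.036 × (√3651 − √747) = 0.036 × (60.4235 − 27.3313) = 0.036 × 33.0922 = 1.1913 W/m².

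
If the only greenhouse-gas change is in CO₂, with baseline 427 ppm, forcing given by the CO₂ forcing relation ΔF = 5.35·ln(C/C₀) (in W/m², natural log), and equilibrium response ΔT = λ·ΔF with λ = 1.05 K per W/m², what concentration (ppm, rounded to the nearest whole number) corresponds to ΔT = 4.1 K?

Required forcing: ΔF = ΔT/λ = 4.1/1.05 = 3.9048 W/m².
Then ln(C/427) = ΔF/5.35 = 3.9048/5.35 = 0.72987.
So C = 427 × e^0.72987 = 427 × 2.07481 = 885.94 ppm.

C ≈ 886 ppm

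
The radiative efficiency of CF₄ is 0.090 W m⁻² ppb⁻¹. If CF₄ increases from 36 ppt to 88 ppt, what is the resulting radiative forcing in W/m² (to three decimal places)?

ΔF = 0.005 W/m²

CF₄: Δ = 88 − 36 = 52 ppt = 0.052 ppb; ΔF = 0.090 × 0.052 = 0.0047 W/m².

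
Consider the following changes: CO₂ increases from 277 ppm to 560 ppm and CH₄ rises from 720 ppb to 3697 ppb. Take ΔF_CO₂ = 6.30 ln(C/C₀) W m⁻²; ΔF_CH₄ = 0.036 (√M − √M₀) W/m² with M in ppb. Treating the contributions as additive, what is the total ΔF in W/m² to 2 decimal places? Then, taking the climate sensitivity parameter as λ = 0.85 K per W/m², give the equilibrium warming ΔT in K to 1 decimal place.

CO₂: 6.30 × ln(560/277) = 6.30 × ln(2.02166) = 6.30 × 0.70392 = 4.4347 W/m².
CH₄: 0.036 × (√3697 − √720) = 0.036 × (60.8030 − 26.8328) = 0.036 × 33.9702 = 1.2229 W/m².
Total ΔF = 4.4347 + 1.2229 = 5.6576 W/m².
ΔT = λ ΔF = 0.85 × 5.66 = 4.8110 K.

ΔF = 5.66 W/m²; ΔT = 4.8 K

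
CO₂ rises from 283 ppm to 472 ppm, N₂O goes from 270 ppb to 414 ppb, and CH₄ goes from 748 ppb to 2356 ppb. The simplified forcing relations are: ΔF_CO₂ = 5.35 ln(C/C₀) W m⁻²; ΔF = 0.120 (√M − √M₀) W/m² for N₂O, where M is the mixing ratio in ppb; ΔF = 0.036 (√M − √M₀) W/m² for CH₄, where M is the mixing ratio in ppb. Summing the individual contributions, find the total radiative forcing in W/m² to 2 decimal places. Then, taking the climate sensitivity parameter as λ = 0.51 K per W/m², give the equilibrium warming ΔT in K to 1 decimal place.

ΔF = 3.97 W/m²; ΔT = 2.0 K

CO₂: 5.35 × ln(472/283) = 5.35 × ln(1.66784) = 5.35 × 0.51153 = 2.7367 W/m².
N₂O: 0.120 × (√414 − √270) = 0.120 × (20.3470 − 16.4317) = 0.120 × 3.9153 = 0.4698 W/m².
CH₄: 0.036 × (√2356 − √748) = 0.036 × (48.5386 − 27.3496) = 0.036 × 21.1890 = 0.7628 W/m².
Total ΔF = 2.7367 + 0.4698 + 0.7628 = 3.9693 W/m².
ΔT = λ ΔF = 0.51 × 3.97 = 2.0247 K.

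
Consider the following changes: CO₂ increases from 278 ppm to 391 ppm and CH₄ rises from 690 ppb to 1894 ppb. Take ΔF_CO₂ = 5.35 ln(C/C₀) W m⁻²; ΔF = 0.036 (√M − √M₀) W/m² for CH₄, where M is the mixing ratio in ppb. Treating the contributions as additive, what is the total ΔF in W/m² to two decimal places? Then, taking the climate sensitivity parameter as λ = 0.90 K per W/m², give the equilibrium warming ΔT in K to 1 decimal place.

ΔF = 2.45 W/m²; ΔT = 2.2 K

CO₂: 5.35 × ln(391/278) = 5.35 × ln(1.40647) = 5.35 × 0.34108 = 1.8248 W/m².
CH₄: 0.036 × (√1894 − √690) = 0.036 × (43.5201 − 26.2679) = 0.036 × 17.2522 = 0.6211 W/m².
Total ΔF = 1.8248 + 0.6211 = 2.4459 W/m².
ΔT = λ ΔF = 0.90 × 2.45 = 2.2050 K.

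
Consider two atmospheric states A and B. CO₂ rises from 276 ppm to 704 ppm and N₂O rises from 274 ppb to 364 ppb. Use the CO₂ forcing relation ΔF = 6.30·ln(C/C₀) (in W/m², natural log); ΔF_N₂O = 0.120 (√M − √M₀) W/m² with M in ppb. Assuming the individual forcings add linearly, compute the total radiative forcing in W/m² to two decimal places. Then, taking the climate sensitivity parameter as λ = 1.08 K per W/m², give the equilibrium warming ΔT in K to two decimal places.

CO₂: 6.30 × ln(704/276) = 6.30 × ln(2.55072) = 6.30 × 0.93638 = 5.8992 W/m².
N₂O: 0.120 × (√364 − √274) = 0.120 × (19.0788 − 16.5529) = 0.120 × 2.5259 = 0.3031 W/m².
Total ΔF = 5.8992 + 0.3031 = 6.2023 W/m².
ΔT = λ ΔF = 1.08 × 6.20 = 6.6960 K.

ΔF = 6.20 W/m²; ΔT = 6.70 K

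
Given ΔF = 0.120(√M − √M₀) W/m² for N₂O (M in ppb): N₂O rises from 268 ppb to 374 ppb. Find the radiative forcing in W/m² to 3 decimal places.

ΔF = 0.356 W/m²

N₂O: 0.120 × (√374 − √268) = 0.120 × (19.3391 − 16.3707) = 0.120 × 2.9684 = 0.3562 W/m².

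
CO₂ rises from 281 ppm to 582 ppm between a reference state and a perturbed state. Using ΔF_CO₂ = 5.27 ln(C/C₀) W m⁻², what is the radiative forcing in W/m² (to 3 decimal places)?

CO₂: 5.27 × ln(582/281) = 5.27 × ln(2.07117) = 5.27 × 0.72811 = 3.8371 W/m².

ΔF = 3.837 W/m²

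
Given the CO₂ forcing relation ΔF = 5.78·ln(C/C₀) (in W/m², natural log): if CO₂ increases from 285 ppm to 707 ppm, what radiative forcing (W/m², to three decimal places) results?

CO₂ absorption bands are partially saturated, so forcing scales with the logarithm of the concentration ratio.
CO₂: 5.78 × ln(707/285) = 5.78 × ln(2.48070) = 5.78 × 0.90854 = 5.2514 W/m².

ΔF = 5.251 W/m²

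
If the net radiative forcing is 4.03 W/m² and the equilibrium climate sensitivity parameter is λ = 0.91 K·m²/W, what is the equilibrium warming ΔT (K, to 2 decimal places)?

ΔT = 3.67 K

ΔT = λ ΔF = 0.91 × 4.03 = 3.6673 K.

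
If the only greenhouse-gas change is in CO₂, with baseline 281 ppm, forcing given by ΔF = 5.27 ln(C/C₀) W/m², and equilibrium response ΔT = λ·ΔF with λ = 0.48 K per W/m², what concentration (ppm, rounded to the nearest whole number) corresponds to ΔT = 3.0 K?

C ≈ 920 ppm

Required forcing: ΔF = ΔT/λ = 3.0/0.48 = 6.2500 W/m².
Then ln(C/281) = ΔF/5.27 = 6.2500/5.27 = 1.18596.
So C = 281 × e^1.18596 = 281 × 3.27383 = 919.95 ppm.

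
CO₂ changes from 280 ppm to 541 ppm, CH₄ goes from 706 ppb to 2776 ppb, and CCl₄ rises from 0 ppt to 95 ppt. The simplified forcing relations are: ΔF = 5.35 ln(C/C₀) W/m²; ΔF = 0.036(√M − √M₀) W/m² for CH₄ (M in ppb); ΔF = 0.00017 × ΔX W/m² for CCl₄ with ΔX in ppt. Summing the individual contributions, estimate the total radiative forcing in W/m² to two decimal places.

ΔF = 4.48 W/m²

CO₂: 5.35 × ln(541/280) = 5.35 × ln(1.93214) = 5.35 × 0.65863 = 3.5237 W/m².
CH₄: 0.036 × (√2776 − √706) = 0.036 × (52.6878 − 26.5707) = 0.036 × 26.1171 = 0.9402 W/m².
CCl₄: ΔF = 0.00017 × (95 − 0) = 0.00017 × 95 = 0.0162 W/m².
Total ΔF = 3.5237 + 0.9402 + 0.0162 = 4.4801 W/m².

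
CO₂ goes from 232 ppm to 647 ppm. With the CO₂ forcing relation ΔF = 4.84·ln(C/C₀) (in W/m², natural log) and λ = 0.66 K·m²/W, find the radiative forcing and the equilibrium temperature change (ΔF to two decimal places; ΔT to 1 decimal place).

CO₂: 4.84 × ln(647/232) = 4.84 × ln(2.78879) = 4.84 × 1.02561 = 4.9640 W/m².
ΔT = λ ΔF = 0.66 × 4.96 = 3.2736 K.

ΔF = 4.96 W/m²; ΔT = 3.3 K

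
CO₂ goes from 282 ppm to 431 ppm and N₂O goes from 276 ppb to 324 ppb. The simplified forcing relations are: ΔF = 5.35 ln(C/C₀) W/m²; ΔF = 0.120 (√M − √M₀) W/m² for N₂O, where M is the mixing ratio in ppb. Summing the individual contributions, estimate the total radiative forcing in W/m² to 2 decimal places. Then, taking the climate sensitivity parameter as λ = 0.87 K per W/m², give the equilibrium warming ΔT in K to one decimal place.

CO₂: 5.35 × ln(431/282) = 5.35 × ln(1.52837) = 5.35 × 0.42420 = 2.2695 W/m².
N₂O: 0.120 × (√324 − √276) = 0.120 × (18.0000 − 16.6132) = 0.120 × 1.3868 = 0.1664 W/m².
Total ΔF = 2.2695 + 0.1664 = 2.4359 W/m².
ΔT = λ ΔF = 0.87 × 2.44 = 2.1228 K.

ΔF = 2.44 W/m²; ΔT = 2.1 K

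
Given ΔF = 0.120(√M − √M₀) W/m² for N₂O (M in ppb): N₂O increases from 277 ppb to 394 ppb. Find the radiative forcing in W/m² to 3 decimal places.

N₂O: 0.120 × (√394 − √277) = 0.120 × (19.8494 − 16.6433) = 0.120 × 3.2061 = 0.3847 W/m².

ΔF = 0.385 W/m²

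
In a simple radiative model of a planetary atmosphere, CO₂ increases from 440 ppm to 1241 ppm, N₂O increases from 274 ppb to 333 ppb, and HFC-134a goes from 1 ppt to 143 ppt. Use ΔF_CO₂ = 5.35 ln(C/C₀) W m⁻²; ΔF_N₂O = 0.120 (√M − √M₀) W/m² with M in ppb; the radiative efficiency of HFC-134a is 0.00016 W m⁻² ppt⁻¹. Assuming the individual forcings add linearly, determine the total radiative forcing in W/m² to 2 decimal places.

ΔF = 5.77 W/m²

CO₂: 5.35 × ln(1241/440) = 5.35 × ln(2.82045) = 5.35 × 1.03690 = 5.5474 W/m².
N₂O: 0.120 × (√333 − √274) = 0.120 × (18.2483 − 16.5529) = 0.120 × 1.6954 = 0.2034 W/m².
HFC-134a: ΔF = 0.00016 × (143 − 1) = 0.00016 × 142 = 0.0227 W/m².
Total ΔF = 5.5474 + 0.2034 + 0.0227 = 5.7735 W/m².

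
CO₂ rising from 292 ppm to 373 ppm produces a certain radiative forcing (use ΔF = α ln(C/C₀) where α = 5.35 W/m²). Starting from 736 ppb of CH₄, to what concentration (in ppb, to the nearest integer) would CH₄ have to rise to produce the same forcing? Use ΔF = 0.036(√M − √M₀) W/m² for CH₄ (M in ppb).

M ≈ 4034 ppb

CO₂ forcing: 5.35 × ln(373/292) = 5.35 × 0.244825 = 1.30981 W/m².
Set 0.036(√M − √736) = 1.30981: √M = 1.30981/0.036 + √736 = 36.3836 + 27.1293 = 63.5129.
M = (63.5129)² = 4033.89 ppb.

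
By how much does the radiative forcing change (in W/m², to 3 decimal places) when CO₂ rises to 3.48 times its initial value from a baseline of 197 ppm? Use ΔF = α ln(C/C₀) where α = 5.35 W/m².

Because the forcing depends only on the ratio C/C₀, the initial concentration does not enter.
ΔF = 5.35 × ln(3.48) = 5.35 × 1.24703 = 6.6716 W/m².

ΔF = 6.672 W/m²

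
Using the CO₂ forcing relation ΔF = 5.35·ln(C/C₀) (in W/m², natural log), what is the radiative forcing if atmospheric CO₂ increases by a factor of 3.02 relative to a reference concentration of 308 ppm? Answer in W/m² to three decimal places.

ΔF = 5.35 × ln(3.02) = 5.35 × 1.10526 = 5.9131 W/m².

ΔF = 5.913 W/m²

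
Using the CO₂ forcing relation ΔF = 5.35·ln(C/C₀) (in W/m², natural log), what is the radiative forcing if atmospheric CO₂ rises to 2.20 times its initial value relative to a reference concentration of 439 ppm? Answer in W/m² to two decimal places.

ΔF = 4.22 W/m²

Because the forcing depends only on the ratio C/C₀, the initial concentration does not enter.
ΔF = 5.35 × ln(2.20) = 5.35 × 0.78846 = 4.2183 W/m².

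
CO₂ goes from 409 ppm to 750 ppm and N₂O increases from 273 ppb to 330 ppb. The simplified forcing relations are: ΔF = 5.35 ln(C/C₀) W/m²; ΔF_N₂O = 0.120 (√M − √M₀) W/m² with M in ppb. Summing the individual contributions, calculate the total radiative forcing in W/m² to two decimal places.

ΔF = 3.44 W/m²

CO₂: 5.35 × ln(750/409) = 5.35 × ln(1.83374) = 5.35 × 0.60636 = 3.2440 W/m².
N₂O: 0.120 × (√330 − √273) = 0.120 × (18.1659 − 16.5227) = 0.120 × 1.6432 = 0.1972 W/m².
Total ΔF = 3.2440 + 0.1972 = 3.4412 W/m².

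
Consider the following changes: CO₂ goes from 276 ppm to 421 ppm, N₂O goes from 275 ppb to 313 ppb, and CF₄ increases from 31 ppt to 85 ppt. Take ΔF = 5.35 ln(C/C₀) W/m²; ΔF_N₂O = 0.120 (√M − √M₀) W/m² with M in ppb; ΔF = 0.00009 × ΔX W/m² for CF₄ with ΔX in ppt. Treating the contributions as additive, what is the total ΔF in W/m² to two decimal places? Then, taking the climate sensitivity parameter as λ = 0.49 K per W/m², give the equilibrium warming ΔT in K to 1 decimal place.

CO₂: 5.35 × ln(421/276) = 5.35 × ln(1.52536) = 5.35 × 0.42223 = 2.2589 W/m².
N₂O: 0.120 × (√313 − √275) = 0.120 × (17.6918 − 16.5831) = 0.120 × 1.1087 = 0.1330 W/m².
CF₄: ΔF = 0.00009 × (85 − 31) = 0.00009 × 54 = 0.0049 W/m².
Total ΔF = 2.2589 + 0.1330 + 0.0049 = 2.3968 W/m².
ΔT = λ ΔF = 0.49 × 2.40 = 1.1760 K.

ΔF = 2.40 W/m²; ΔT = 1.2 K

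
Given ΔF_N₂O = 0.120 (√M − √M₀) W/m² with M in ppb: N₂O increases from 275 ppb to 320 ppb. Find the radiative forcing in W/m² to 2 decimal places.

N₂O: 0.120 × (√320 − √275) = 0.120 × (17.8885 − 16.5831) = 0.120 × 1.3054 = 0.1566 W/m².

ΔF = 0.16 W/m²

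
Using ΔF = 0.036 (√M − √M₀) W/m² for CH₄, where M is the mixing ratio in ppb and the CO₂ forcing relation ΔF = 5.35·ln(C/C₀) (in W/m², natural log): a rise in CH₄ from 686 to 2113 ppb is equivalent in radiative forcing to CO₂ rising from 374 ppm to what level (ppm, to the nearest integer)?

CH₄ forcing: 0.036 × (√2113 − √686) = 0.036 × (45.9674 − 26.1916) = 0.036 × 19.7758 = 0.71193 W/m².
Set 5.35 ln(C/374) = 0.71193: ln(C/374) = 0.71193/5.35 = 0.13307, so C = 374 × e^0.13307 = 374 × 1.14233 = 427.23 ppm.

C ≈ 427 ppm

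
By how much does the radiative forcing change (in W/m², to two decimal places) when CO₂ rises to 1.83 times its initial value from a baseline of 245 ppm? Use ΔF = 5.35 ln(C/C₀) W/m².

ΔF = 5.35 × ln(1.83) = 5.35 × 0.60432 = 3.2331 W/m².

ΔF = 3.23 W/m²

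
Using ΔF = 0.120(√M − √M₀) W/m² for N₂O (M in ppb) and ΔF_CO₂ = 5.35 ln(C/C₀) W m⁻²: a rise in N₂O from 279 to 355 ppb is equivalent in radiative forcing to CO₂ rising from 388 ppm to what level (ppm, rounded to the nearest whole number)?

C ≈ 407 ppm

N₂O forcing: 0.120 × (√355 − √279) = 0.120 × (18.8414 − 16.7033) = 0.120 × 2.1381 = 0.25657 W/m².
Set 5.35 ln(C/388) = 0.25657: ln(C/388) = 0.25657/5.35 = 0.04796, so C = 388 × e^0.04796 = 388 × 1.04913 = 407.06 ppm.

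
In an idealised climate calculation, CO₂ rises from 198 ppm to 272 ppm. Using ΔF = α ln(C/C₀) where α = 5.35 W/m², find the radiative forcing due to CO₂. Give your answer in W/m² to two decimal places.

ΔF = 1.70 W/m²

CO₂: 5.35 × ln(272/198) = 5.35 × ln(1.37374) = 5.35 × 0.31754 = 1.6988 W/m².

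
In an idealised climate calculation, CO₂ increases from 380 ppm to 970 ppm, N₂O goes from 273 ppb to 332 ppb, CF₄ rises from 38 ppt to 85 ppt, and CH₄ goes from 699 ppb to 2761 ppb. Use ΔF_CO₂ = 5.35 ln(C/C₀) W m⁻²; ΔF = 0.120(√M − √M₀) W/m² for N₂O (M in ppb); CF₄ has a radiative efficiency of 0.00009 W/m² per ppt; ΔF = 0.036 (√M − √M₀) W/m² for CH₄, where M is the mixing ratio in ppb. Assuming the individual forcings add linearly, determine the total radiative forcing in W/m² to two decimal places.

CO₂: 5.35 × ln(970/380) = 5.35 × ln(2.55263) = 5.35 × 0.93712 = 5.0136 W/m².
N₂O: 0.120 × (√332 − √273) = 0.120 × (18.2209 − 16.5227) = 0.120 × 1.6982 = 0.2038 W/m².
CF₄: ΔF = 0.00009 × (85 − 38) = 0.00009 × 47 = 0.0042 W/m².
CH₄: 0.036 × (√2761 − √699) = 0.036 × (52.5452 − 26.4386) = 0.036 × 26.1066 = 0.9398 W/m².
Total ΔF = 5.0136 + 0.2038 + 0.0042 + 0.9398 = 6.1614 W/m².

ΔF = 6.16 W/m²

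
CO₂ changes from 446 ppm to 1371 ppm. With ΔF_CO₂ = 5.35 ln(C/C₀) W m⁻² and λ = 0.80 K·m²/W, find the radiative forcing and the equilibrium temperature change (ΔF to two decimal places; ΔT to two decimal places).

CO₂: 5.35 × ln(1371/446) = 5.35 × ln(3.07399) = 5.35 × 1.12298 = 6.0079 W/m².
ΔT = λ ΔF = 0.80 × 6.01 = 4.8080 K.

ΔF = 6.01 W/m²; ΔT = 4.81 K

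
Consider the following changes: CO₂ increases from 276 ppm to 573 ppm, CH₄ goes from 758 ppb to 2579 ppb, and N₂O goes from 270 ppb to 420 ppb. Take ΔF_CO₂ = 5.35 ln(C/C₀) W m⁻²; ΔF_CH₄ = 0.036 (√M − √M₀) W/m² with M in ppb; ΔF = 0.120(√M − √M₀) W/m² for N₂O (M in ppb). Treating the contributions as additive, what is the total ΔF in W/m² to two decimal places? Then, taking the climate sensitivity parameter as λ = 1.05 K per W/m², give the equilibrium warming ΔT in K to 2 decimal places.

CO₂: 5.35 × ln(573/276) = 5.35 × ln(2.07609) = 5.35 × 0.73049 = 3.9081 W/m².
CH₄: 0.036 × (√2579 − √758) = 0.036 × (50.7839 − 27.5318) = 0.036 × 23.2521 = 0.8371 W/m².
N₂O: 0.120 × (√420 − √270) = 0.120 × (20.4939 − 16.4317) = 0.120 × 4.0622 = 0.4875 W/m².
Total ΔF = 3.9081 + 0.8371 + 0.4875 = 5.2327 W/m².
ΔT = λ ΔF = 1.05 × 5.23 = 5.4915 K.

ΔF = 5.23 W/m²; ΔT = 5.49 K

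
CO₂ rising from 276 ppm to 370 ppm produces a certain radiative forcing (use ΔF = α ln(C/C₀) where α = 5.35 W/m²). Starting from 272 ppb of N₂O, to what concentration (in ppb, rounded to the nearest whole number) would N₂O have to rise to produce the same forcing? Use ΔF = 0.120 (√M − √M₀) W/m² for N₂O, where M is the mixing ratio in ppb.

M ≈ 874 ppb

CO₂ forcing: 5.35 × ln(370/276) = 5.35 × 0.293102 = 1.56810 W/m².
Set 0.120(√M − √272) = 1.56810: √M = 1.56810/0.120 + √272 = 13.0675 + 16.4924 = 29.5599.
M = (29.5599)² = 873.79 ppb.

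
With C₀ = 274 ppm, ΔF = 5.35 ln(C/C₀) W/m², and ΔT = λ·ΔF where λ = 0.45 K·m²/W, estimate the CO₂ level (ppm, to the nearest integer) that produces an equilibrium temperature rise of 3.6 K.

Required forcing: ΔF = ΔT/λ = 3.6/0.45 = 8.0000 W/m².
Then ln(C/274) = ΔF/5.35 = 8.0000/5.35 = 1.49533.
So C = 274 × e^1.49533 = 274 × 4.46081 = 1222.26 ppm.

C ≈ 1222 ppm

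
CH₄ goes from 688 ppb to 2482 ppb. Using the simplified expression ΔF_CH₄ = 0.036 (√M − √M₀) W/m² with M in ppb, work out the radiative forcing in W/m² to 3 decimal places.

ΔF = 0.849 W/m²

CH₄: 0.036 × (√2482 − √688) = 0.036 × (49.8197 − 26.2298) = 0.036 × 23.5899 = 0.8492 W/m².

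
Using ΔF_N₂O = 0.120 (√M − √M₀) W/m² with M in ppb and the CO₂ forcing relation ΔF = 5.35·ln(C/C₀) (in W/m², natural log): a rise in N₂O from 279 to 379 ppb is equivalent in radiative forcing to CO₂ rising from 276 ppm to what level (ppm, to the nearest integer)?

C ≈ 294 ppm

N₂O forcing: 0.120 × (√379 − √279) = 0.120 × (19.4679 − 16.7033) = 0.120 × 2.7646 = 0.33175 W/m².
Set 5.35 ln(C/276) = 0.33175: ln(C/276) = 0.33175/5.35 = 0.06201, so C = 276 × e^0.06201 = 276 × 1.06397 = 293.66 ppm.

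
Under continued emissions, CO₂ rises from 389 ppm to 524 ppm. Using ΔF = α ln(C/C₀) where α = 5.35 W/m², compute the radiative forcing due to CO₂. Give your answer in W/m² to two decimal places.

CO₂: 5.35 × ln(524/389) = 5.35 × ln(1.34704) = 5.35 × 0.29791 = 1.5938 W/m².

ΔF = 1.59 W/m²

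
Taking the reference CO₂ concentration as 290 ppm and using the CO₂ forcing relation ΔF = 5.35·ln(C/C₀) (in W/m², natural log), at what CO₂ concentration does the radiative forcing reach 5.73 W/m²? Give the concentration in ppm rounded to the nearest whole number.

Set 5.35 ln(C/290) = 5.73, so ln(C/290) = 5.73/5.35 = 1.07103.
Then C/290 = e^1.07103 = 2.91838, giving C = 290 × 2.91838 = 846.33 ppm.

C ≈ 846 ppm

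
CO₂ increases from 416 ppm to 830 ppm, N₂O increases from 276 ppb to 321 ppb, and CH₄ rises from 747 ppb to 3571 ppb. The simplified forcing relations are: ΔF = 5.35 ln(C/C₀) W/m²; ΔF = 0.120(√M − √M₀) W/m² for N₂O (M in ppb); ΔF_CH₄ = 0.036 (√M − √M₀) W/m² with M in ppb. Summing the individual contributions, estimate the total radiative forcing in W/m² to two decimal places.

ΔF = 5.02 W/m²

CO₂: 5.35 × ln(830/416) = 5.35 × ln(1.99519) = 5.35 × 0.69074 = 3.6955 W/m².
N₂O: 0.120 × (√321 − √276) = 0.120 × (17.9165 − 16.6132) = 0.120 × 1.3033 = 0.1564 W/m².
CH₄: 0.036 × (√3571 − √747) = 0.036 × (59.7578 − 27.3313) = 0.036 × 32.4265 = 1.1674 W/m².
Total ΔF = 3.6955 + 0.1564 + 1.1674 = 5.0193 W/m².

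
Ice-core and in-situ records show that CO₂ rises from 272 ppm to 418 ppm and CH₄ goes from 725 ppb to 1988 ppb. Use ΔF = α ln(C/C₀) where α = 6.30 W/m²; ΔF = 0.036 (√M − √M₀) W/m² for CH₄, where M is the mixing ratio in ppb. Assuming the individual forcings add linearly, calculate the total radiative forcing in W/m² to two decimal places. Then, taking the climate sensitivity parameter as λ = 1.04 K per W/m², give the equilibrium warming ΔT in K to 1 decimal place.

CO₂: 6.30 × ln(418/272) = 6.30 × ln(1.53676) = 6.30 × 0.42968 = 2.7070 W/m².
CH₄: 0.036 × (√1988 − √725) = 0.036 × (44.5870 − 26.9258) = 0.036 × 17.6612 = 0.6358 W/m².
Total ΔF = 2.7070 + 0.6358 = 3.3428 W/m².
ΔT = λ ΔF = 1.04 × 3.34 = 3.4736 K.

ΔF = 3.34 W/m²; ΔT = 3.5 K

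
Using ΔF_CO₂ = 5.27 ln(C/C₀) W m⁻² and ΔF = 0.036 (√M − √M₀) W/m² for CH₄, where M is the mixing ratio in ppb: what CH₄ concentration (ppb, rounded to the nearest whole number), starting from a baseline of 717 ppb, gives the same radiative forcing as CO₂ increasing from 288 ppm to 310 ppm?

CO₂ forcing: 5.27 × ln(310/288) = 5.27 × 0.073612 = 0.38794 W/m².
Set 0.036(√M − √717) = 0.38794: √M = 0.38794/0.036 + √717 = 10.7761 + 26.7769 = 37.5530.
M = (37.5530)² = 1410.23 ppb.

M ≈ 1410 ppb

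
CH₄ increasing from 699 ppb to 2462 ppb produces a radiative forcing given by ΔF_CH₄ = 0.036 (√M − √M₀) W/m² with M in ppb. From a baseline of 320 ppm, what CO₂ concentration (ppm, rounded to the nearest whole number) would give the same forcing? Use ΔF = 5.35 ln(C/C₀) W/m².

C ≈ 374 ppm

CH₄ forcing: 0.036 × (√2462 − √699) = 0.036 × (49.6185 − 26.4386) = 0.036 × 23.1799 = 0.83448 W/m².
Set 5.35 ln(C/320) = 0.83448: ln(C/320) = 0.83448/5.35 = 0.15598, so C = 320 × e^0.15598 = 320 × 1.16880 = 374.02 ppm.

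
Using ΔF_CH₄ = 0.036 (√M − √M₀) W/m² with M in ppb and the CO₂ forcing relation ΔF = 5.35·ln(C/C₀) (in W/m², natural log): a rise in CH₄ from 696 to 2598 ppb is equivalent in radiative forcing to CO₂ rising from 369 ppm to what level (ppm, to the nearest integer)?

C ≈ 435 ppm

CH₄ forcing: 0.036 × (√2598 − √696) = 0.036 × (50.9706 − 26.3818) = 0.036 × 24.5888 = 0.88520 W/m².
Set 5.35 ln(C/369) = 0.88520: ln(C/369) = 0.88520/5.35 = 0.16546, so C = 369 × e^0.16546 = 369 × 1.17994 = 435.40 ppm.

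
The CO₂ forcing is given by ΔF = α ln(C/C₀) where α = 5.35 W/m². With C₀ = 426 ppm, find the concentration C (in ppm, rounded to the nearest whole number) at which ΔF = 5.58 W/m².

C ≈ 1209 ppm

Set 5.35 ln(C/426) = 5.58, so ln(C/426) = 5.58/5.35 = 1.04299.
Then C/426 = e^1.04299 = 2.83769, giving C = 426 × 2.83769 = 1208.86 ppm.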